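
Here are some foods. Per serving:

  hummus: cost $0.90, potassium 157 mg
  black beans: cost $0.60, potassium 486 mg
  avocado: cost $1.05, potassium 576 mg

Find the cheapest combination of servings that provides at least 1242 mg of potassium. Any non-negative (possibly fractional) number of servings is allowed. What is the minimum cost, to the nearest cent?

Cost per mg of potassium: black beans $0.0012, avocado $0.0018, hummus $0.0057.
With no serving limits, use only black beans: 1242 mg / 486 mg = 2.556 servings × $0.60 = $1.53.

$1.53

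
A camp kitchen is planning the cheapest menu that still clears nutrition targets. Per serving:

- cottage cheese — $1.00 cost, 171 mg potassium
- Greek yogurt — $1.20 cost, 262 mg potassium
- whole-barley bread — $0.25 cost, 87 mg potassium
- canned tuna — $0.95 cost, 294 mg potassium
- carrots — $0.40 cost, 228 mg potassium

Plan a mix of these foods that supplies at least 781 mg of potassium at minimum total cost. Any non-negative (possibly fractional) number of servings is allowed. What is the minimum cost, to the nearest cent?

Cost per mg of potassium: carrots $0.0018, whole-barley bread $0.0029, canned tuna $0.0032, Greek yogurt $0.0046, cottage cheese $0.0058.
With no serving limits, use only carrots: 781 mg / 228 mg = 3.425 servings × $0.40 = $1.37.

$1.37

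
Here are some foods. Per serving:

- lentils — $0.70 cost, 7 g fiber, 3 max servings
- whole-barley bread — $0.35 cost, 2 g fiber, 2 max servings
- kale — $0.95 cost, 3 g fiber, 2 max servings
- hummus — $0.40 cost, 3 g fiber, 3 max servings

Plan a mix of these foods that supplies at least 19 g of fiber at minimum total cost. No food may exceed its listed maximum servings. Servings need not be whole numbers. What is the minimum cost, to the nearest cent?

Cost per g of fiber: lentils $0.1000, hummus $0.1333, whole-barley bread $0.1750, kale $0.3167.
Take 2.714 servings of lentils: +19.0 g fiber for $1.90 (total $1.90, still need 0.0 g).
Filling from the cheapest source first is optimal under one linear minimum: $1.90.

$1.90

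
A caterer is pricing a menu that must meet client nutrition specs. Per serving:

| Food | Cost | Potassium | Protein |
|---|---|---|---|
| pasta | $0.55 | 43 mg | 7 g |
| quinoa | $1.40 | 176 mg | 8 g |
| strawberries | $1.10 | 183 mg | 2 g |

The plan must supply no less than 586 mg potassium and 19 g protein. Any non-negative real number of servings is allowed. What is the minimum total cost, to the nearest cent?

This is a tiny linear program; its minimum lies at a vertex of the feasible set. List the vertices and price them.
pasta only: max(586/43, 19/7) = 13.63 servings → $7.50.
quinoa only: max(586/176, 19/8) = 3.33 servings → $4.66.
strawberries only: max(586/183, 19/2) = 9.5 servings → $10.45.
pasta + quinoa: intersection lies outside the first quadrant.
pasta + strawberries with both tight: 1.929 servings and 2.749 servings → $4.08.
quinoa + strawberries with both tight: 2.073 servings and 1.209 servings → $4.23.
Cheapest feasible corner: $4.08.

$4.08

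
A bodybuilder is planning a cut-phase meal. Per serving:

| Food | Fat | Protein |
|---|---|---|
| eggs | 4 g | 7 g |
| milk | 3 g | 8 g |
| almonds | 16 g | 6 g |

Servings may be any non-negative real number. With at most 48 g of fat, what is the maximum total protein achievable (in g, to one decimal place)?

128.0 g

Protein per g fat: milk 2.667, eggs 1.75, almonds 0.375.
With no serving limits, spend the whole fat allowance on milk: 48 g / 3 g × 8 g = 128.0 g.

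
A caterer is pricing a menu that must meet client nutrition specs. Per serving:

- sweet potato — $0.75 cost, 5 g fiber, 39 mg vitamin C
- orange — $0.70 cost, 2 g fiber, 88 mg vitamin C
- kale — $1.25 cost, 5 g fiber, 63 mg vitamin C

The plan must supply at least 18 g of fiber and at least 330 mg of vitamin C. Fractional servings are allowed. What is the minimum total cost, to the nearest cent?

An LP optimum is at a vertex; with two nutrient constraints at most two foods are used. Check each candidate.
sweet potato only: max(18/5, 330/39) = 8.462 servings → $6.35.
orange only: max(18/2, 330/88) = 9 servings → $6.30.
kale only: max(18/5, 330/63) = 5.238 servings → $6.55.
sweet potato + orange with both tight: 2.552 servings and 2.619 servings → $3.75.
sweet potato + kale: intersection lies outside the first quadrant.
orange + kale with both tight: 1.643 servings and 2.943 servings → $4.83.
The minimum over all feasible corners is $3.75.

$3.75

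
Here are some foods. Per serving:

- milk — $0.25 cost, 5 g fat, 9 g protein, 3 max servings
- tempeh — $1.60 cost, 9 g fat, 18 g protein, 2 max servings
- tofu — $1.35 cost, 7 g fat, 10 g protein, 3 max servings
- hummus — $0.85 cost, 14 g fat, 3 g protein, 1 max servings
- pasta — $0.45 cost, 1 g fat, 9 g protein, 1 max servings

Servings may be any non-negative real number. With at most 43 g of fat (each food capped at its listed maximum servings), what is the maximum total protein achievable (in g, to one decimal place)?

84.9 g

Protein per g fat: pasta 9, tempeh 2, milk 1.8, tofu 1.429, hummus 0.2143.
Take 1 serving of pasta: uses 1 g fat, +9.0 g protein (running total 9.0 g).
Take 2 servings of tempeh: uses 18 g fat, +36.0 g protein (running total 45.0 g).
Take 3 servings of milk: uses 15 g fat, +27.0 g protein (running total 72.0 g).
Take 1.286 servings of tofu: uses 9 g fat, +12.9 g protein (running total 84.9 g).
Greedy by best ratio exhausts the fat allowance optimally: 84.9 g.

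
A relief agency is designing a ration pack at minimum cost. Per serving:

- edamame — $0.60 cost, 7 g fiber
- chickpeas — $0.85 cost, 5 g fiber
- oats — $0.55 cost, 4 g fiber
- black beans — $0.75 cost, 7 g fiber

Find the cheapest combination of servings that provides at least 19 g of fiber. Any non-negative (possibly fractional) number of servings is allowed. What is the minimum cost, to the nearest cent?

$1.63

Cost per g of fiber: edamame $0.0857, black beans $0.1071, oats $0.1375, chickpeas $0.1700.
With no serving limits, use only edamame: 19 g / 7 g = 2.714 servings × $0.60 = $1.63.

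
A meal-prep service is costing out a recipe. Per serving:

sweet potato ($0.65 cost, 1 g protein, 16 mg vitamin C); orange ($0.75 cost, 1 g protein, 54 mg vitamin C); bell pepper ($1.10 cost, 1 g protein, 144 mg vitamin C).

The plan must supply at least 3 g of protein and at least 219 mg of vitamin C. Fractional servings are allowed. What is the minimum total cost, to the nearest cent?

$2.47

With two linear requirements the optimum uses one or two foods; enumerate the corners.
sweet potato only: max(3/1, 219/16) = 13.69 servings → $8.90.
orange only: max(3/1, 219/54) = 4.056 servings → $3.04.
bell pepper only: max(3/1, 219/144) = 3 servings → $3.30.
sweet potato + orange: intersection lies outside the first quadrant.
sweet potato + bell pepper with both tight: 1.664 servings and 1.336 servings → $2.55.
orange + bell pepper with both tight: 2.367 servings and 0.6333 servings → $2.47.
Cheapest feasible corner: $2.47.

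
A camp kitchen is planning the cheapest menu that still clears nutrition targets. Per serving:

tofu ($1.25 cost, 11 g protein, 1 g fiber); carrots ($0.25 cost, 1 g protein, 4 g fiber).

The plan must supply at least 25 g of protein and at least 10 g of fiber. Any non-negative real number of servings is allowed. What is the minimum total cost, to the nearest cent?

Check every corner: each single food scaled to meet both minima, and each pair solved so both constraints bind.
tofu only: max(25/11, 10/1) = 10 servings → $12.50.
carrots only: max(25/1, 10/4) = 25 servings → $6.25.
tofu + carrots with both tight: 2.093 servings and 1.977 servings → $3.11.
Cheapest feasible corner: $3.11.

$3.11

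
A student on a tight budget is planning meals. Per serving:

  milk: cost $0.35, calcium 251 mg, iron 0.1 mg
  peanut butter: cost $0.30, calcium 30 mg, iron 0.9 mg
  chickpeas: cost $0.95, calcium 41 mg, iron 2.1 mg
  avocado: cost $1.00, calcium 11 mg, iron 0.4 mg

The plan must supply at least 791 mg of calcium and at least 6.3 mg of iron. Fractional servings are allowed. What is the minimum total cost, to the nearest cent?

$2.84

The cheapest plan sits at a corner of the feasible region — with two constraints it uses at most two foods.
milk only: max(791/251, 6.3/0.1) = 63 servings → $22.05.
peanut butter only: max(791/30, 6.3/0.9) = 26.37 servings → $7.91.
chickpeas only: max(791/41, 6.3/2.1) = 19.29 servings → $18.33.
avocado only: max(791/11, 6.3/0.4) = 71.91 servings → $71.91.
milk + peanut butter with both tight: 2.346 servings and 6.739 servings → $2.84.
milk + chickpeas with both tight: 2.682 servings and 2.872 servings → $3.67.
milk + avocado with both tight: 2.488 servings and 15.13 servings → $16.00.
peanut butter + chickpeas: intersection lies outside the first quadrant.
peanut butter + avocado with both targets exact would need a negative amount; discard.
chickpeas + avocado with both targets exact would need a negative amount; discard.
So the least-cost plan costs $2.84.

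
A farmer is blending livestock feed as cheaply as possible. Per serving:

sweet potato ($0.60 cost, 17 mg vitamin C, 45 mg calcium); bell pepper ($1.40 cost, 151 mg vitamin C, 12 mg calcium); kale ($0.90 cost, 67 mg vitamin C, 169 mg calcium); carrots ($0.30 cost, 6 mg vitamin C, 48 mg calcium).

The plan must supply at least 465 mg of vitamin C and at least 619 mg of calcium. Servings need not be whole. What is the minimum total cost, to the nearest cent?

$5.30

This is a tiny linear program; its minimum lies at a vertex of the feasible set. List the vertices and price them.
sweet potato only: max(465/17, 619/45) = 27.35 servings → $16.41.
bell pepper only: max(465/151, 619/12) = 51.58 servings → $72.22.
kale only: max(465/67, 619/169) = 6.94 servings → $6.25.
carrots only: max(465/6, 619/48) = 77.5 servings → $23.25.
sweet potato + bell pepper with both tight: 13.33 servings and 1.578 servings → $10.21.
sweet potato + kale: the both-tight solution has a negative serving — not a feasible corner.
sweet potato + carrots with both targets exact would need a negative amount; discard.
bell pepper + kale with both tight: 1.502 servings and 3.556 servings → $5.30.
bell pepper + carrots with both tight: 2.593 servings and 12.25 servings → $7.30.
kale + carrots: the both-tight solution has a negative serving — not a feasible corner.
Cheapest feasible corner: $5.30.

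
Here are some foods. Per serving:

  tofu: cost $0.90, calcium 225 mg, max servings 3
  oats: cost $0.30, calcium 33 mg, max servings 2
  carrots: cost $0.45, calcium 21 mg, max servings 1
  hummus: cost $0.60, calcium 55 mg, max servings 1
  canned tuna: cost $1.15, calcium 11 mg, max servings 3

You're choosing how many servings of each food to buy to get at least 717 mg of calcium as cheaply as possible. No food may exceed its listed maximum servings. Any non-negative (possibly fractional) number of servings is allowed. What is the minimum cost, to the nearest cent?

$3.08

Cost per mg of calcium: tofu $0.0040, oats $0.0091, hummus $0.0109, carrots $0.0214, canned tuna $0.1045.
Take 3 servings of tofu: +675.0 mg calcium for $2.70 (total $2.70, still need 42.0 mg).
Take 1.273 servings of oats: +42.0 mg calcium for $0.38 (total $3.08, still need 0.0 mg).
Filling from the cheapest source first is optimal under one linear minimum: $3.08.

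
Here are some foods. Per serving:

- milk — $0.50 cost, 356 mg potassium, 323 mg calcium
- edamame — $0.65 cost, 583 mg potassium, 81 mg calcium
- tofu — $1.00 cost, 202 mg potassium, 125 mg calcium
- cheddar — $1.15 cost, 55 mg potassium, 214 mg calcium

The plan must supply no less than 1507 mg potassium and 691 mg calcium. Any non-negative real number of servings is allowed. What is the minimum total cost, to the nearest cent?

Two binding constraints pin down two serving amounts, so the optimal mix uses at most two foods. The candidates are each food alone (scaled to the tighter of potassium/calcium) and each pair with both constraints tight.
milk only: max(1507/356, 691/323) = 4.233 servings → $2.12.
edamame only: max(1507/583, 691/81) = 8.531 servings → $5.55.
tofu only: max(1507/202, 691/125) = 7.46 servings → $7.46.
cheddar only: max(1507/55, 691/214) = 27.4 servings → $31.51.
milk + edamame with both tight: 1.761 servings and 1.51 servings → $1.86.
milk + tofu with both targets exact would need a negative amount; discard.
milk + cheddar: intersection lies outside the first quadrant.
edamame + tofu with both tight: 0.8634 servings and 4.969 servings → $5.53.
edamame + cheddar with both tight: 2.365 servings and 2.334 servings → $4.22.
tofu + cheddar with both targets exact would need a negative amount; discard.
The minimum over all feasible corners is $1.86.

$1.86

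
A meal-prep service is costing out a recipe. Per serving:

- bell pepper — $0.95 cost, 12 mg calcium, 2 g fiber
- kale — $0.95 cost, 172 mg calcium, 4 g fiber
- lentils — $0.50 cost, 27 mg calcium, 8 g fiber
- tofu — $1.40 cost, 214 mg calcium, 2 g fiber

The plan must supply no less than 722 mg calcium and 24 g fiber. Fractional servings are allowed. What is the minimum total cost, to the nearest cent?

$4.33

An LP optimum is at a vertex; with two nutrient constraints at most two foods are used. Check each candidate.
bell pepper only: max(722/12, 24/2) = 60.17 servings → $57.16.
kale only: max(722/172, 24/4) = 6 servings → $5.70.
lentils only: max(722/27, 24/8) = 26.74 servings → $13.37.
tofu only: max(722/214, 24/2) = 12 servings → $16.80.
bell pepper + kale with both tight: 4.189 servings and 3.905 servings → $7.69.
bell pepper + lentils: intersection lies outside the first quadrant.
bell pepper + tofu with both tight: 9.139 servings and 2.861 servings → $12.69.
kale + lentils with both tight: 4.044 servings and 0.9779 servings → $4.33.
kale + tofu: the both-tight solution has a negative serving — not a feasible corner.
lentils + tofu with both tight: 2.227 servings and 3.093 servings → $5.44.
The minimum over all feasible corners is $4.33.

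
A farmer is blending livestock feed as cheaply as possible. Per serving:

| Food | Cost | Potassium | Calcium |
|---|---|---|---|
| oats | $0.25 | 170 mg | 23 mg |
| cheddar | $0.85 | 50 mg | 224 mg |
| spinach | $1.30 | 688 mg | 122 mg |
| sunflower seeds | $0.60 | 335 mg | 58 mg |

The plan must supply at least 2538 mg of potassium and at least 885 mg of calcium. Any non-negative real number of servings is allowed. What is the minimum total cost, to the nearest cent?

For a min-cost LP with two ≥-constraints, a basic feasible solution has at most two positive variables.
oats only: max(2538/170, 885/23) = 38.48 servings → $9.62.
cheddar only: max(2538/50, 885/224) = 50.76 servings → $43.15.
spinach only: max(2538/688, 885/122) = 7.254 servings → $9.43.
sunflower seeds only: max(2538/335, 885/58) = 15.26 servings → $9.16.
oats + cheddar with both tight: 14.2 servings and 2.493 servings → $5.67.
oats + spinach: the both-tight solution has a negative serving — not a feasible corner.
oats + sunflower seeds: the both-tight solution has a negative serving — not a feasible corner.
cheddar + spinach with both tight: 2.022 servings and 3.542 servings → $6.32.
cheddar + sunflower seeds with both tight: 2.069 servings and 7.267 servings → $6.12.
spinach + sunflower seeds: the both-tight solution has a negative serving — not a feasible corner.
Cheapest feasible corner: $5.67.

$5.67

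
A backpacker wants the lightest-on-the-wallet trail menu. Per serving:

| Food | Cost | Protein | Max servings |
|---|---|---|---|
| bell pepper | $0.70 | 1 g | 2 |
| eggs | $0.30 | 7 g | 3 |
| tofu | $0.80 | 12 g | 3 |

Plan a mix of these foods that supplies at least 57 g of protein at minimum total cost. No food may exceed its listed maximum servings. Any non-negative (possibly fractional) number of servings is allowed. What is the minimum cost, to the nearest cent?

Cost per g of protein: eggs $0.0429, tofu $0.0667, bell pepper $0.7000.
Take 3 servings of eggs: +21.0 g protein for $0.90 (total $0.90, still need 36.0 g).
Take 3 servings of tofu: +36.0 g protein for $2.40 (total $3.30, still need 0.0 g).
Filling from the cheapest source first is optimal under one linear minimum: $3.30.

$3.30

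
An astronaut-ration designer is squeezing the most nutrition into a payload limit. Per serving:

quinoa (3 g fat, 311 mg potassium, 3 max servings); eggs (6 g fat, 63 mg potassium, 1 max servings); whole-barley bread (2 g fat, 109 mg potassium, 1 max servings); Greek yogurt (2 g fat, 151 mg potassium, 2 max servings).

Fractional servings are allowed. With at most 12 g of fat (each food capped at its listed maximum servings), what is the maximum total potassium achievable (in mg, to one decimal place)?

1159.5 mg

Potassium per g fat: quinoa 103.7, Greek yogurt 75.5, whole-barley bread 54.5, eggs 10.5.
Take 3 servings of quinoa: uses 9 g fat, +933.0 mg potassium (running total 933.0 mg).
Take 1.5 servings of Greek yogurt: uses 3 g fat, +226.5 mg potassium (running total 1159.5 mg).
Filling greedily by potassium-per-g fat is optimal for one linear limit, giving 1159.5 mg.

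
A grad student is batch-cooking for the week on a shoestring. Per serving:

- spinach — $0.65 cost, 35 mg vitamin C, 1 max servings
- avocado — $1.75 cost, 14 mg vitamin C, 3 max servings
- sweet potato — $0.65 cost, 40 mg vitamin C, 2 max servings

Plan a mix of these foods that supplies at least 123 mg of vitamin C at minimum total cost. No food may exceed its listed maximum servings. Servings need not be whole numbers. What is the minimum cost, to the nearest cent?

$2.95

Cost per mg of vitamin C: sweet potato $0.0163, spinach $0.0186, avocado $0.1250.
Take 2 servings of sweet potato: +80.0 mg vitamin C for $1.30 (total $1.30, still need 43.0 mg).
Take 1 serving of spinach: +35.0 mg vitamin C for $0.65 (total $1.95, still need 8.0 mg).
Take 0.5714 servings of avocado: +8.0 mg vitamin C for $1.00 (total $2.95, still need 0.0 mg).
Greedy by cheapest-per-mg is optimal for a single linear constraint, so the minimum cost is $2.95.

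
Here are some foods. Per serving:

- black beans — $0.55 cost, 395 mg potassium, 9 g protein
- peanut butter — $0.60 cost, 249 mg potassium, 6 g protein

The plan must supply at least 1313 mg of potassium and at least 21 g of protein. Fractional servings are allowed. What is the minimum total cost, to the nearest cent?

black beans only: max(1313/395, 21/9) = 3.324 servings → $1.83.
peanut butter only: max(1313/249, 21/6) = 5.273 servings → $3.16.
black beans + peanut butter: the both-tight solution has a negative serving — not a feasible corner.
The minimum over all feasible corners is $1.83.

$1.83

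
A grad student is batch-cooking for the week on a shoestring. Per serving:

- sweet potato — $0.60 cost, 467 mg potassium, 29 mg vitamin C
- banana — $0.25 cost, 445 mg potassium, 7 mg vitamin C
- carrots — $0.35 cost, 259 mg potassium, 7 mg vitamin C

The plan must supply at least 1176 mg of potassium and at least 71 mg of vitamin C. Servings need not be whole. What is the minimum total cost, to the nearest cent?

$1.48

Check every corner: each single food scaled to meet both minima, and each pair solved so both constraints bind.
sweet potato only: max(1176/467, 71/29) = 2.518 servings → $1.51.
banana only: max(1176/445, 71/7) = 10.14 servings → $2.54.
carrots only: max(1176/259, 71/7) = 10.14 servings → $3.55.
sweet potato + banana with both tight: 2.425 servings and 0.09828 servings → $1.48.
sweet potato + carrots with both tight: 2.394 servings and 0.2232 servings → $1.51.
banana + carrots with both targets exact would need a negative amount; discard.
So the least-cost plan costs $1.48.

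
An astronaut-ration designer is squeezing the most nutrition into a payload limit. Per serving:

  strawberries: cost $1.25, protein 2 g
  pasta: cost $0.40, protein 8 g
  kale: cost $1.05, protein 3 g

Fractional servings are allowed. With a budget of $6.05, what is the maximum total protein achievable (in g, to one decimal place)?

Protein per dollar: pasta 20, kale 2.857, strawberries 1.6.
With no serving limits, spend the whole cost allowance on pasta: $6.05 / $0.40 × 8 g = 121.0 g.

121.0 g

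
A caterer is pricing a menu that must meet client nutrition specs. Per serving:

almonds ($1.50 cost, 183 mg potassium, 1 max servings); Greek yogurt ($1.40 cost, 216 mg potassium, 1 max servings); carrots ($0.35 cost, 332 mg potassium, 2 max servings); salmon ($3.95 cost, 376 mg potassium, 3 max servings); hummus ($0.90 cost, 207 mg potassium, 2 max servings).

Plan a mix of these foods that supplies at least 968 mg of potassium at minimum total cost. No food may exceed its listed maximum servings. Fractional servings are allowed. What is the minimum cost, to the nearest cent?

Cost per mg of potassium: carrots $0.0011, hummus $0.0043, Greek yogurt $0.0065, almonds $0.0082, salmon $0.0105.
Take 2 servings of carrots: +664.0 mg potassium for $0.70 (total $0.70, still need 304.0 mg).
Take 1.469 servings of hummus: +304.0 mg potassium for $1.32 (total $2.02, still need 0.0 mg).
Filling from the cheapest source first is optimal under one linear minimum: $2.02.

$2.02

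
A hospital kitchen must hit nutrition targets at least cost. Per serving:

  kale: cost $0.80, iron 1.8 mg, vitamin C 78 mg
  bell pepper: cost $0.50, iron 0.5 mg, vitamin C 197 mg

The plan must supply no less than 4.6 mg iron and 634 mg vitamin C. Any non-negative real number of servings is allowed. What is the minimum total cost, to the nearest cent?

$2.73

This is a tiny linear program; its minimum lies at a vertex of the feasible set. List the vertices and price them.
kale only: max(4.6/1.8, 634/78) = 8.128 servings → $6.50.
bell pepper only: max(4.6/0.5, 634/197) = 9.2 servings → $4.60.
kale + bell pepper with both tight: 1.867 servings and 2.479 servings → $2.73.
So the least-cost plan costs $2.73.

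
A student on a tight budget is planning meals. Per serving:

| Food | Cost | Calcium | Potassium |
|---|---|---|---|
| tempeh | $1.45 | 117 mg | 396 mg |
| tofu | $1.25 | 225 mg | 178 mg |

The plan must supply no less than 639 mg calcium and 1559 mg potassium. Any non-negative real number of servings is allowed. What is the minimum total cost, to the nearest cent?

$6.33

For a min-cost LP with two ≥-constraints, a basic feasible solution has at most two positive variables.
tempeh only: max(639/117, 1559/396) = 5.462 servings → $7.92.
tofu only: max(639/225, 1559/178) = 8.758 servings → $10.95.
tempeh + tofu with both tight: 3.472 servings and 1.035 servings → $6.33.
So the least-cost plan costs $6.33.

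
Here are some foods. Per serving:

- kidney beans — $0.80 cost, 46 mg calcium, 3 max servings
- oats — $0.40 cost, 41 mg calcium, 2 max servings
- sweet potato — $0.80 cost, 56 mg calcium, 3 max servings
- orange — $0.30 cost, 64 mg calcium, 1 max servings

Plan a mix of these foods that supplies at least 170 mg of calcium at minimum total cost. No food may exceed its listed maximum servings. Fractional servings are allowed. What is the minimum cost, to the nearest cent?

Cost per mg of calcium: orange $0.0047, oats $0.0098, sweet potato $0.0143, kidney beans $0.0174.
Take 1 serving of orange: +64.0 mg calcium for $0.30 (total $0.30, still need 106.0 mg).
Take 2 servings of oats: +82.0 mg calcium for $0.80 (total $1.10, still need 24.0 mg).
Take 0.4286 servings of sweet potato: +24.0 mg calcium for $0.34 (total $1.44, still need 0.0 mg).
Filling from the cheapest source first is optimal under one linear minimum: $1.44.

$1.44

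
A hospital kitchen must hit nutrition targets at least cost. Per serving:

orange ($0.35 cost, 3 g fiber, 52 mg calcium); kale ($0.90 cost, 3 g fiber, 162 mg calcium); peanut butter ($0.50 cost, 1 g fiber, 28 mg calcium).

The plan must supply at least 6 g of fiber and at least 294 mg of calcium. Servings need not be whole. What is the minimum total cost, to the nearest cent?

Check every corner: each single food scaled to meet both minima, and each pair solved so both constraints bind.
orange only: max(6/3, 294/52) = 5.654 servings → $1.98.
kale only: max(6/3, 294/162) = 2 servings → $1.80.
peanut butter only: max(6/1, 294/28) = 10.5 servings → $5.25.
orange + kale with both tight: 0.2727 servings and 1.727 servings → $1.65.
orange + peanut butter: the both-tight solution has a negative serving — not a feasible corner.
kale + peanut butter with both tight: 1.615 servings and 1.154 servings → $2.03.
Cheapest feasible corner: $1.65.

$1.65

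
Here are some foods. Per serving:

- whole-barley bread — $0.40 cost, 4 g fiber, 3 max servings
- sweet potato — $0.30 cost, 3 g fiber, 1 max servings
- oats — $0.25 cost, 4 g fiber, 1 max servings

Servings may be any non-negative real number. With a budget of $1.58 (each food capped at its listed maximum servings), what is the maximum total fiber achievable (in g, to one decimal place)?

17.3 g

Fiber per dollar: oats 16, whole-barley bread 10, sweet potato 10.
Take 1 serving of oats: spends $0.25, +4.0 g fiber (running total 4.0 g).
Take 3 servings of whole-barley bread: spends $1.20, +12.0 g fiber (running total 16.0 g).
Take 0.4333 servings of sweet potato: spends $0.13, +1.3 g fiber (running total 17.3 g).
Filling greedily by fiber-per-dollar is optimal for one linear limit, giving 17.3 g.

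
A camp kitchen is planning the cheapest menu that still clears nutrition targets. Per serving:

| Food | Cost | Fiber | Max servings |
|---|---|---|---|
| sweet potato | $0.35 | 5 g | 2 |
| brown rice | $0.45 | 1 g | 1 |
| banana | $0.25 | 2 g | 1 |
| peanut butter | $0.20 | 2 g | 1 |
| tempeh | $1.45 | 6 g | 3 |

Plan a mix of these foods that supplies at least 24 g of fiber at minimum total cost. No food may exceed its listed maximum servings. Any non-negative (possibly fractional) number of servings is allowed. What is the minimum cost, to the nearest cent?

Cost per g of fiber: sweet potato $0.0700, peanut butter $0.1000, banana $0.1250, tempeh $0.2417, brown rice $0.4500.
Take 2 servings of sweet potato: +10.0 g fiber for $0.70 (total $0.70, still need 14.0 g).
Take 1 serving of peanut butter: +2.0 g fiber for $0.20 (total $0.90, still need 12.0 g).
Take 1 serving of banana: +2.0 g fiber for $0.25 (total $1.15, still need 10.0 g).
Take 1.667 servings of tempeh: +10.0 g fiber for $2.42 (total $3.57, still need 0.0 g).
Filling from the cheapest source first is optimal under one linear minimum: $3.57.

$3.57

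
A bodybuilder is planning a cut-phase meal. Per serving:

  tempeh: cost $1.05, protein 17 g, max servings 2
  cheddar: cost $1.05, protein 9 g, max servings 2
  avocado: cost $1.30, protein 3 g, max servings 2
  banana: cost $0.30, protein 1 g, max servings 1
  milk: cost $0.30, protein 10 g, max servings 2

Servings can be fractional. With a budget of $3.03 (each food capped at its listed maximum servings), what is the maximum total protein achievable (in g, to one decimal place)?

Protein per dollar: milk 33.33, tempeh 16.19, cheddar 8.571, banana 3.333, avocado 2.308.
Take 2 servings of milk: spends $0.60, +20.0 g protein (running total 20.0 g).
Take 2 servings of tempeh: spends $2.10, +34.0 g protein (running total 54.0 g).
Take 0.3143 servings of cheddar: spends $0.33, +2.8 g protein (running total 56.8 g).
Greedy by best ratio exhausts the cost allowance optimally: 56.8 g.

56.8 g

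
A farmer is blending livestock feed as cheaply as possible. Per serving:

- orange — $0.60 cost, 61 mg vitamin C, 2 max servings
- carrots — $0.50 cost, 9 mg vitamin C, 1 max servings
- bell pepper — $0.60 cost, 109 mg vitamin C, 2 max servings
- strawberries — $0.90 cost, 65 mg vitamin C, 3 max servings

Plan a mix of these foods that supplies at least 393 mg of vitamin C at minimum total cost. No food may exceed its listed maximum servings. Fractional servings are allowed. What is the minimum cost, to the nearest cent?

Cost per mg of vitamin C: bell pepper $0.0055, orange $0.0098, strawberries $0.0138, carrots $0.0556.
Take 2 servings of bell pepper: +218.0 mg vitamin C for $1.20 (total $1.20, still need 175.0 mg).
Take 2 servings of orange: +122.0 mg vitamin C for $1.20 (total $2.40, still need 53.0 mg).
Take 0.8154 servings of strawberries: +53.0 mg vitamin C for $0.73 (total $3.13, still need 0.0 mg).
Greedy by cheapest-per-mg is optimal for a single linear constraint, so the minimum cost is $3.13.

$3.13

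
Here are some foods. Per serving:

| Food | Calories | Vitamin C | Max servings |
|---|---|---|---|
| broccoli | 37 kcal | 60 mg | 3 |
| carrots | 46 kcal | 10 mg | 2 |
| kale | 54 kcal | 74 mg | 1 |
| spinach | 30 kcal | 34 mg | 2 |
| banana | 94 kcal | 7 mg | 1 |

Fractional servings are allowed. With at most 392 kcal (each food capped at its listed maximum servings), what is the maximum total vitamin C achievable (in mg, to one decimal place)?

Vitamin C per kcal: broccoli 1.622, kale 1.37, spinach 1.133, carrots 0.2174, banana 0.07447.
Take 3 servings of broccoli: uses 111 kcal, +180.0 mg vitamin C (running total 180.0 mg).
Take 1 serving of kale: uses 54 kcal, +74.0 mg vitamin C (running total 254.0 mg).
Take 2 servings of spinach: uses 60 kcal, +68.0 mg vitamin C (running total 322.0 mg).
Take 2 servings of carrots: uses 92 kcal, +20.0 mg vitamin C (running total 342.0 mg).
Take 0.7979 servings of banana: uses 75 kcal, +5.6 mg vitamin C (running total 347.6 mg).
Filling greedily by vitamin C-per-kcal is optimal for one linear limit, giving 347.6 mg.

347.6 mg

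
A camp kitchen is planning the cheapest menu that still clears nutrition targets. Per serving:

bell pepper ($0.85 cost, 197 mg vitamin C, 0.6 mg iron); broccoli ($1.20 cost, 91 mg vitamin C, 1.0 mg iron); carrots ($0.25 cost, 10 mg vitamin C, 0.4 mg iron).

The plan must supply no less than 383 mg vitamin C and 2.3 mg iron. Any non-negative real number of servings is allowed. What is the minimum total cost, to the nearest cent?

$2.29

A basic optimal solution has at most two foods positive. Try each food alone and each pair with both targets met exactly.
bell pepper only: max(383/197, 2.3/0.6) = 3.833 servings → $3.26.
broccoli only: max(383/91, 2.3/1.0) = 4.209 servings → $5.05.
carrots only: max(383/10, 2.3/0.4) = 38.3 servings → $9.57.
bell pepper + broccoli with both tight: 1.22 servings and 1.568 servings → $2.92.
bell pepper + carrots with both tight: 1.788 servings and 3.067 servings → $2.29.
broccoli + carrots with both targets exact would need a negative amount; discard.
Cheapest feasible corner: $2.29.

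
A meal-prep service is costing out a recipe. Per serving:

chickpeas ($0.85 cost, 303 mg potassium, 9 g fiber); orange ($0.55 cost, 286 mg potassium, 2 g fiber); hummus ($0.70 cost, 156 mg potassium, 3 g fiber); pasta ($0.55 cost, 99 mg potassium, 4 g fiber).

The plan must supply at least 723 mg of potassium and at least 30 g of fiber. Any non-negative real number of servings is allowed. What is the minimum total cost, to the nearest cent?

$2.83

A basic optimal solution has at most two foods positive. Try each food alone and each pair with both targets met exactly.
chickpeas only: max(723/303, 30/9) = 3.333 servings → $2.83.
orange only: max(723/286, 30/2) = 15 servings → $8.25.
hummus only: max(723/156, 30/3) = 10 servings → $7.00.
pasta only: max(723/99, 30/4) = 7.5 servings → $4.12.
chickpeas + orange: intersection lies outside the first quadrant.
chickpeas + hummus: the both-tight solution has a negative serving — not a feasible corner.
chickpeas + pasta: intersection lies outside the first quadrant.
orange + hummus: the both-tight solution has a negative serving — not a feasible corner.
orange + pasta: intersection lies outside the first quadrant.
hummus + pasta: intersection lies outside the first quadrant.
The minimum over all feasible corners is $2.83.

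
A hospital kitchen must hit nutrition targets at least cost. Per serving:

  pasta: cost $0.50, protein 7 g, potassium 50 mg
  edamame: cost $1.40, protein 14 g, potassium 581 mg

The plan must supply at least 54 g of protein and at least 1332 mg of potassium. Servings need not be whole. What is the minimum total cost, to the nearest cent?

pasta only: max(54/7, 1332/50) = 26.64 servings → $13.32.
edamame only: max(54/14, 1332/581) = 3.857 servings → $5.40.
pasta + edamame with both tight: 3.78 servings and 1.967 servings → $4.64.
Cheapest feasible corner: $4.64.

$4.64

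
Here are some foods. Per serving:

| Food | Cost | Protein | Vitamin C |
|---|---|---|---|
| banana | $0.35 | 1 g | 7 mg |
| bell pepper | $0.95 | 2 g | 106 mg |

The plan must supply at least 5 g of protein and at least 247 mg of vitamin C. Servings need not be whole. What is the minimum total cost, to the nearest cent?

With two linear requirements the optimum uses one or two foods; enumerate the corners.
banana only: max(5/1, 247/7) = 35.29 servings → $12.35.
bell pepper only: max(5/2, 247/106) = 2.5 servings → $2.38.
banana + bell pepper with both tight: 0.3913 servings and 2.304 servings → $2.33.
Cheapest feasible corner: $2.33.

$2.33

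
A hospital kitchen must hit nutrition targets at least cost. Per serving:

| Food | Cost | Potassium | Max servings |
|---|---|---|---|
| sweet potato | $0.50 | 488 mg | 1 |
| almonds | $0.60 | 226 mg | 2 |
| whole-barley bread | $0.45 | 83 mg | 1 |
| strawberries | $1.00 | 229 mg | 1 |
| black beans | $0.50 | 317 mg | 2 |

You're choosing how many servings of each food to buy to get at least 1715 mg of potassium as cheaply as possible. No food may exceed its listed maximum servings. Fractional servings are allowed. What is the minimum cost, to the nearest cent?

$3.32

Cost per mg of potassium: sweet potato $0.0010, black beans $0.0016, almonds $0.0027, strawberries $0.0044, whole-barley bread $0.0054.
Take 1 serving of sweet potato: +488.0 mg potassium for $0.50 (total $0.50, still need 1227.0 mg).
Take 2 servings of black beans: +634.0 mg potassium for $1.00 (total $1.50, still need 593.0 mg).
Take 2 servings of almonds: +452.0 mg potassium for $1.20 (total $2.70, still need 141.0 mg).
Take 0.6157 servings of strawberries: +141.0 mg potassium for $0.62 (total $3.32, still need 0.0 mg).
Greedy by cheapest-per-mg is optimal for a single linear constraint, so the minimum cost is $3.32.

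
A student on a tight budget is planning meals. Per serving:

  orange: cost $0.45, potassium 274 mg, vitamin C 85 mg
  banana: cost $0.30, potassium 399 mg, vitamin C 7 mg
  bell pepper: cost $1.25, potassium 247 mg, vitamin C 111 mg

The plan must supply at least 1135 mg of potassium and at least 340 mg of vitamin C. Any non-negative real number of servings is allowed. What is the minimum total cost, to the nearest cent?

Compare the cost at each extreme point of the feasible region.
orange only: max(1135/274, 340/85) = 4.142 servings → $1.86.
banana only: max(1135/399, 340/7) = 48.57 servings → $14.57.
bell pepper only: max(1135/247, 340/111) = 4.595 servings → $5.74.
orange + banana with both tight: 3.991 servings and 0.1036 servings → $1.83.
orange + bell pepper with both targets exact would need a negative amount; discard.
banana + bell pepper with both tight: 0.987 servings and 3.001 servings → $4.05.
The minimum over all feasible corners is $1.83.

$1.83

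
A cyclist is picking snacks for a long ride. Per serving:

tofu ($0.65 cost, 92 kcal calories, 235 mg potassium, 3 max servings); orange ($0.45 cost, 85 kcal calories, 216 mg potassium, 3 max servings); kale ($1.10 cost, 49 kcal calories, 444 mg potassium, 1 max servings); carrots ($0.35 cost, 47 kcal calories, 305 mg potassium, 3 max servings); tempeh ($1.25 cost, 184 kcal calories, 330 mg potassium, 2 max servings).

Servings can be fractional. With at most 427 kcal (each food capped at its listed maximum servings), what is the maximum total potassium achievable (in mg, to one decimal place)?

Potassium per kcal: kale 9.061, carrots 6.489, tofu 2.554, orange 2.541, tempeh 1.793.
Take 1 serving of kale: uses 49 kcal, +444.0 mg potassium (running total 444.0 mg).
Take 3 servings of carrots: uses 141 kcal, +915.0 mg potassium (running total 1359.0 mg).
Take 2.576 servings of tofu: uses 237 kcal, +605.4 mg potassium (running total 1964.4 mg).
Filling greedily by potassium-per-kcal is optimal for one linear limit, giving 1964.4 mg.

1964.4 mg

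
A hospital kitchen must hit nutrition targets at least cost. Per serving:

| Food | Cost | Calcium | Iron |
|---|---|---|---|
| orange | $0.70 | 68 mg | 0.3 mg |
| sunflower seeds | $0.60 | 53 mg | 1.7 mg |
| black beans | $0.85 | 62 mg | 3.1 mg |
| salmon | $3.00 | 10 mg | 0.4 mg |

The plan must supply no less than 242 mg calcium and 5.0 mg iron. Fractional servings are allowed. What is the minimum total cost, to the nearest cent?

Compare the cost at each extreme point of the feasible region.
orange only: max(242/68, 5.0/0.3) = 16.67 servings → $11.67.
sunflower seeds only: max(242/53, 5.0/1.7) = 4.566 servings → $2.74.
black beans only: max(242/62, 5.0/3.1) = 3.903 servings → $3.32.
salmon only: max(242/10, 5.0/0.4) = 24.2 servings → $72.60.
orange + sunflower seeds with both tight: 1.468 servings and 2.682 servings → $2.64.
orange + black beans with both tight: 2.29 servings and 1.391 servings → $2.79.
orange + salmon with both tight: 1.934 servings and 11.05 servings → $34.50.
sunflower seeds + black beans: the both-tight solution has a negative serving — not a feasible corner.
sunflower seeds + salmon: intersection lies outside the first quadrant.
black beans + salmon: the both-tight solution has a negative serving — not a feasible corner.
Cheapest feasible corner: $2.64.

$2.64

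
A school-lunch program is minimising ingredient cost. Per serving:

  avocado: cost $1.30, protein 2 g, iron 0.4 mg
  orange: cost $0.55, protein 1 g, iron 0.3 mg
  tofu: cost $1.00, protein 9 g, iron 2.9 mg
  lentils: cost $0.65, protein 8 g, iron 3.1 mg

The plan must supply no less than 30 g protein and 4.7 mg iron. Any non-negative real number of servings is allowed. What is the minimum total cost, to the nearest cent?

$2.44

With two linear requirements the optimum uses one or two foods; enumerate the corners.
avocado only: max(30/2, 4.7/0.4) = 15 servings → $19.50.
orange only: max(30/1, 4.7/0.3) = 30 servings → $16.50.
tofu only: max(30/9, 4.7/2.9) = 3.333 servings → $3.33.
lentils only: max(30/8, 4.7/3.1) = 3.75 servings → $2.44.
avocado + orange: intersection lies outside the first quadrant.
avocado + tofu: the both-tight solution has a negative serving — not a feasible corner.
avocado + lentils: the both-tight solution has a negative serving — not a feasible corner.
orange + tofu: intersection lies outside the first quadrant.
orange + lentils: intersection lies outside the first quadrant.
tofu + lentils: intersection lies outside the first quadrant.
Cheapest feasible corner: $2.44.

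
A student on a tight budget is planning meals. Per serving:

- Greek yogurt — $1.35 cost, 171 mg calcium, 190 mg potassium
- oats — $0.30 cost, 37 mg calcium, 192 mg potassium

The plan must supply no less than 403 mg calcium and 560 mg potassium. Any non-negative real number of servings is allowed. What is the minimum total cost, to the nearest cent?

A basic optimal solution has at most two foods positive. Try each food alone and each pair with both targets met exactly.
Greek yogurt only: max(403/171, 560/190) = 2.947 servings → $3.98.
oats only: max(403/37, 560/192) = 10.89 servings → $3.27.
Greek yogurt + oats with both tight: 2.196 servings and 0.7437 servings → $3.19.
So the least-cost plan costs $3.19.

$3.19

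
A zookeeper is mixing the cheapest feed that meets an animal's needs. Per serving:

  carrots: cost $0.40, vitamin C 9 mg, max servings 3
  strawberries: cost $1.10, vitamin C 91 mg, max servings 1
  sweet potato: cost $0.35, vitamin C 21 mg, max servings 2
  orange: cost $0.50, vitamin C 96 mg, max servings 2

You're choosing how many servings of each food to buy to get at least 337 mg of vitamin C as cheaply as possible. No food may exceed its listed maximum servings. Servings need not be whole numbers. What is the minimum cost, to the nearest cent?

Cost per mg of vitamin C: orange $0.0052, strawberries $0.0121, sweet potato $0.0167, carrots $0.0444.
Take 2 servings of orange: +192.0 mg vitamin C for $1.00 (total $1.00, still need 145.0 mg).
Take 1 serving of strawberries: +91.0 mg vitamin C for $1.10 (total $2.10, still need 54.0 mg).
Take 2 servings of sweet potato: +42.0 mg vitamin C for $0.70 (total $2.80, still need 12.0 mg).
Take 1.333 servings of carrots: +12.0 mg vitamin C for $0.53 (total $3.33, still need 0.0 mg).
Greedy by cheapest-per-mg is optimal for a single linear constraint, so the minimum cost is $3.33.

$3.33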